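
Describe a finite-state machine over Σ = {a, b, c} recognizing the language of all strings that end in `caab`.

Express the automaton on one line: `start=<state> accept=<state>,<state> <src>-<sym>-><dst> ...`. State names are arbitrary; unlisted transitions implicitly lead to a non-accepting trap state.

Let each state record the length of the longest suffix of the input read so far that is also a prefix of `caab`. q1 means the last symbol is `c`; q2 means the last 2 symbols are `ca`; q3 means the last 3 symbols are `caa`; q4 means the last 4 symbols are `caab`. Accept only at q4, where the string currently ends in `caab`.
5 states suffice.
        a   b   c  
>  q0   q0  q0  q1 
   q1   q2  q0  q1 
   q2   q3  q0  q1 
   q3   q0  q4  q1 
 * q4   q0  q0  q1 
(> = start, * = accepting)

start=q0 accept=q4 q0-a->q0 q0-b->q0 q0-c->q1 q1-a->q2 q1-b->q0 q1-c->q1 q2-a->q3 q2-b->q0 q2-c->q1 q3-a->q0 q3-b->q4 q3-c->q1 q4-a->q0 q4-b->q0 q4-c->q1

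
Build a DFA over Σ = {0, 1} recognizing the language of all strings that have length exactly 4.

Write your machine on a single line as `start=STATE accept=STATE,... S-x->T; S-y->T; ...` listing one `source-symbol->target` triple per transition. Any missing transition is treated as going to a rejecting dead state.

start=A; accept=E; A-0->B; A-1->B; B-0->C; B-1->C; C-0->D; C-1->D; D-0->E; D-1->E; E-0->F; E-1->F; F-0->F; F-1->F

Count input length up to 5: every symbol moves from A toward F, which means 'more than 4' and absorbs. Accept from {E}.
       0  1 
>  A   B  B 
   B   C  C 
   C   D  D 
   D   E  E 
 * E   F  F 
   F   F  F 
(> = start, * = accepting)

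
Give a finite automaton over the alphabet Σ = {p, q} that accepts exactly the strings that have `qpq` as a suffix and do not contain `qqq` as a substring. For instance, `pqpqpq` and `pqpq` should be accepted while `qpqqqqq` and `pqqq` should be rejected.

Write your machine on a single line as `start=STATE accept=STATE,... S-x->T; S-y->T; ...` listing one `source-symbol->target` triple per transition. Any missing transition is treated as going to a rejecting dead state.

start=s0; accept=s4; s0-p->s0; s0-q->s1; s1-p->s2; s1-q->s3; s2-p->s0; s2-q->s4; s3-p->s2; s3-q->s5; s4-p->s2; s4-q->s3; s5-p->s6; s5-q->s5; s6-p->s7; s6-q->s8; s7-p->s7; s7-q->s5; s8-p->s6; s8-q->s5

Build one automaton per condition and run them in lockstep. One (4 states) tracks how much of the suffix `qpq` has currently been matched; the other (4 states) tracks partial matches of the forbidden pattern `qqq`. Each combined state is a pair, one component from each; accept when both components accept.
With 9 states:
        p   q  
>  s0   s0  s1 
   s1   s2  s3 
   s2   s0  s4 
   s3   s2  s5 
 * s4   s2  s3 
   s5   s6  s5 
   s6   s7  s8 
   s7   s7  s5 
   s8   s6  s5 
(> = start, * = accepting)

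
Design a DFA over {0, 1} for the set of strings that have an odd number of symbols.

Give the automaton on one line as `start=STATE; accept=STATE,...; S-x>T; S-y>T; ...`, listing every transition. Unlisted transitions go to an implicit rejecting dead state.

start=q0; accept=q1; q0-0>q1; q0-1>q1; q1-0>q0; q1-1>q0

Only the length mod 2 matters, so use a 2-cycle: from any state, every input symbol moves to the next state, wrapping q1 back to q0. Mark q1 accepting.
2 states suffice.
        0   1  
>  q0   q1  q1 
 * q1   q0  q0 
(> = start, * = accepting)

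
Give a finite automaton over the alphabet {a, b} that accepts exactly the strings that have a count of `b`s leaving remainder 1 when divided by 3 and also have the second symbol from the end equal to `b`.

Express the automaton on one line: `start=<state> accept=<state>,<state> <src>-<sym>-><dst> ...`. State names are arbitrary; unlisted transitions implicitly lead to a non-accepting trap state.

Handle the two conditions separately and then intersect. The first has 3 states tracking the count of `b`s modulo 3; the second has 7 states tracking the last 2 symbols read. A product state is a pair (one from each), accepting exactly when both do.
15 states suffice.
          a    b  
>  q0     q1   q2 
   q1     q3   q4 
   q2     q5   q6 
   q3     q3   q4 
   q4     q5   q6 
 * q5     q7   q8 
   q6     q9  q10 
   q7     q7   q8 
   q8     q9  q10 
   q9    q11  q12 
   q10   q13  q14 
   q11   q11  q12 
   q12   q13  q14 
   q13    q3   q4 
 * q14    q5   q6 
(> = start, * = accepting)

start=q0 accept=q5,q14 q0-a->q1 q0-b->q2 q1-a->q3 q1-b->q4 q2-a->q5 q2-b->q6 q3-a->q3 q3-b->q4 q4-a->q5 q4-b->q6 q5-a->q7 q5-b->q8 q6-a->q9 q6-b->q10 q7-a->q7 q7-b->q8 q8-a->q9 q8-b->q10 q9-a->q11 q9-b->q12 q10-a->q13 q10-b->q14 q11-a->q11 q11-b->q12 q12-a->q13 q12-b->q14 q13-a->q3 q13-b->q4 q14-a->q5 q14-b->q6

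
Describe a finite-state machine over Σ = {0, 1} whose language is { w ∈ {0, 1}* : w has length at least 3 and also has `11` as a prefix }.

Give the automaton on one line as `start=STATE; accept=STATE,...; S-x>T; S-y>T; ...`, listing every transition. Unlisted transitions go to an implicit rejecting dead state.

start=A; accept=E; A-0>B; A-1>C; B-0>B; B-1>B; C-0>B; C-1>D; D-0>E; D-1>E; E-0>E; E-1>E

Build one automaton per condition and run them in lockstep. The first has 5 states tracking the input length, saturating at 4; the second has 4 states tracking whether the input so far still matches the prefix `11`. A product state is a pair (one from each), accepting exactly when both do. After merging equivalent states the machine shrinks.
       0  1 
>  A   B  C 
   B   B  B 
   C   B  D 
   D   E  E 
 * E   E  E 
(> = start, * = accepting)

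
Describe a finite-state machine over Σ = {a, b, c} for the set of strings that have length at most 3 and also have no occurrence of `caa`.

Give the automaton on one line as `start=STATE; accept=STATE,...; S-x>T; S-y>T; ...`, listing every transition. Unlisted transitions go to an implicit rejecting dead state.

start=q0; accept=q0,q1,q2,q3,q4,q5; q0-a>q1; q0-b>q1; q0-c>q2; q1-a>q3; q1-b>q3; q1-c>q3; q2-a>q4; q2-b>q3; q2-c>q3; q3-a>q5; q3-b>q5; q3-c>q5; q4-a>q6; q4-b>q5; q4-c>q5; q5-a>q6; q5-b>q6; q5-c>q6; q6-a>q6; q6-b>q6; q6-c>q6

Build one automaton per condition and run them in lockstep. One (5 states) tracks the input length, saturating at 4; the other (4 states) tracks partial matches of the forbidden pattern `caa`. Each combined state is a pair, one component from each; accept when both components accept. Equivalent product states are then merged.
        a   b   c  
>* q0   q1  q1  q2 
 * q1   q3  q3  q3 
 * q2   q4  q3  q3 
 * q3   q5  q5  q5 
 * q4   q6  q5  q5 
 * q5   q6  q6  q6 
   q6   q6  q6  q6 
(> = start, * = accepting)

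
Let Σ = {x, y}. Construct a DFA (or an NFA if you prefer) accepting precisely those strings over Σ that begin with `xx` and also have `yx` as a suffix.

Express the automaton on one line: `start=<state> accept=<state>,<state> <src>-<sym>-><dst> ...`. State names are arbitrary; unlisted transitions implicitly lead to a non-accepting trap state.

start=q0 accept=q5 q0-x->q1 q0-y->q2 q1-x->q3 q1-y->q2 q2-x->q2 q2-y->q2 q3-x->q3 q3-y->q4 q4-x->q5 q4-y->q4 q5-x->q3 q5-y->q4

Handle the two conditions separately and then intersect. The first has 4 states tracking whether the input so far still matches the prefix `xx`; the second has 3 states tracking how much of the suffix `yx` has currently been matched. A product state is a pair (one from each), accepting exactly when both do. Minimizing collapses redundant product states.
A 6-state machine:
        x   y  
>  q0   q1  q2 
   q1   q3  q2 
   q2   q2  q2 
   q3   q3  q4 
   q4   q5  q4 
 * q5   q3  q4 
(> = start, * = accepting)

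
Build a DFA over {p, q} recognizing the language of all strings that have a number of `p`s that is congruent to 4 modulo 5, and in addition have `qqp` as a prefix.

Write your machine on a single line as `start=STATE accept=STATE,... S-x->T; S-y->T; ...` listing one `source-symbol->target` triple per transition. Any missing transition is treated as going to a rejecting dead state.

Handle the two conditions separately and then intersect. The first has 5 states tracking the count of `p`s modulo 5; the second has 5 states tracking whether the input so far still matches the prefix `qqp`. A product state is a pair (one from each), accepting exactly when both do. After merging equivalent states the machine shrinks.
9 states suffice.
        p   q  
>  s0   s1  s2 
   s1   s1  s1 
   s2   s1  s3 
   s3   s4  s1 
   s4   s5  s4 
   s5   s6  s5 
   s6   s7  s6 
 * s7   s8  s7 
   s8   s4  s8 
(> = start, * = accepting)

start=s0; accept=s7; s0-p->s1; s0-q->s2; s1-p->s1; s1-q->s1; s2-p->s1; s2-q->s3; s3-p->s4; s3-q->s1; s4-p->s5; s4-q->s4; s5-p->s6; s5-q->s5; s6-p->s7; s6-q->s6; s7-p->s8; s7-q->s7; s8-p->s4; s8-q->s8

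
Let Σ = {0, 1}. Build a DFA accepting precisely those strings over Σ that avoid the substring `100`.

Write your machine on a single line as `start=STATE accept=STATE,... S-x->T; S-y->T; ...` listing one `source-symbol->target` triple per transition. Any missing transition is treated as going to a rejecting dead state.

This is the complement of 'contains `100`'. Use the same substring-matching states — q0 through q3 holding how much of `100` has just been matched — but flip the accepting set: everything except the trap q3 accepts.
A 4-state machine:
        0   1  
>* q0   q0  q1 
 * q1   q2  q1 
 * q2   q3  q1 
   q3   q3  q3 
(> = start, * = accepting)

start=q0; accept=q0,q1,q2; q0-0->q0; q0-1->q1; q1-0->q2; q1-1->q1; q2-0->q3; q2-1->q1; q3-0->q3; q3-1->q3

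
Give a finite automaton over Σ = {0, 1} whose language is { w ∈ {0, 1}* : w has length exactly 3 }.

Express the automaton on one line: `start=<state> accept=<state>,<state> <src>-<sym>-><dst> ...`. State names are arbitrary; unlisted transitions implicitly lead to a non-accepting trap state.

Count input length up to 4: every symbol moves from s0 toward s4, which means 'more than 3' and absorbs. Accept from {s3}.
        0   1  
>  s0   s1  s1 
   s1   s2  s2 
   s2   s3  s3 
 * s3   s4  s4 
   s4   s4  s4 
(> = start, * = accepting)

start=s0 accept=s3 s0-0->s1 s0-1->s1 s1-0->s2 s1-1->s2 s2-0->s3 s2-1->s3 s3-0->s4 s3-1->s4 s4-0->s4 s4-1->s4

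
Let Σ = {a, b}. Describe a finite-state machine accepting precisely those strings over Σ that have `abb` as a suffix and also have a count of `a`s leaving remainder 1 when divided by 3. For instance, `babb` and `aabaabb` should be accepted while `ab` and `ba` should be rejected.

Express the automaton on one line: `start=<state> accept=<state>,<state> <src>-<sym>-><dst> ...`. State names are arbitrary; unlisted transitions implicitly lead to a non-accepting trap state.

Build one automaton per condition and run them in lockstep. The first has 4 states tracking how much of the suffix `abb` has currently been matched; the second has 3 states tracking the count of `a`s modulo 3. A product state is a pair (one from each), accepting exactly when both do. After merging equivalent states the machine shrinks.
6 states suffice.
        a   b  
>  S0   S1  S0 
   S1   S2  S3 
   S2   S0  S2 
   S3   S2  S4 
 * S4   S2  S5 
   S5   S2  S5 
(> = start, * = accepting)

start=S0 accept=S4 S0-a->S1 S0-b->S0 S1-a->S2 S1-b->S3 S2-a->S0 S2-b->S2 S3-a->S2 S3-b->S4 S4-a->S2 S4-b->S5 S5-a->S2 S5-b->S5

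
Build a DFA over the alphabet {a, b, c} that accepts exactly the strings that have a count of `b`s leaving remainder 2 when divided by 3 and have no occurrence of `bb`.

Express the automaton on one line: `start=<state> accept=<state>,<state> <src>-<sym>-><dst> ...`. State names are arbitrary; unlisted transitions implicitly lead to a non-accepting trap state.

start=q0 accept=q4,q5 q0-a->q0 q0-b->q1 q0-c->q0 q1-a->q2 q1-b->q3 q1-c->q2 q2-a->q2 q2-b->q4 q2-c->q2 q3-a->q3 q3-b->q3 q3-c->q3 q4-a->q5 q4-b->q3 q4-c->q5 q5-a->q5 q5-b->q6 q5-c->q5 q6-a->q0 q6-b->q3 q6-c->q0

Build one automaton per condition and run them in lockstep. One (3 states) tracks the count of `b`s modulo 3; the other (3 states) tracks partial matches of the forbidden pattern `bb`. Each combined state is a pair, one component from each; accept when both components accept. Minimizing collapses redundant product states.
        a   b   c  
>  q0   q0  q1  q0 
   q1   q2  q3  q2 
   q2   q2  q4  q2 
   q3   q3  q3  q3 
 * q4   q5  q3  q5 
 * q5   q5  q6  q5 
   q6   q0  q3  q0 
(> = start, * = accepting)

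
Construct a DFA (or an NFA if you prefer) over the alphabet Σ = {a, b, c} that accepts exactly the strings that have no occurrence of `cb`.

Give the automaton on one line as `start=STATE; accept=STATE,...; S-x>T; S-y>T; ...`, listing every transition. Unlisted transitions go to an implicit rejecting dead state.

Track partial matches of the forbidden pattern `cb`. State s2 is a dead state reached once `cb` has occurred; every other state accepts. s0 means no part of `cb` is currently matched.
A 3-state machine:
        a   b   c  
>* s0   s0  s0  s1 
 * s1   s0  s2  s1 
   s2   s2  s2  s2 
(> = start, * = accepting)

start=s0; accept=s0,s1; s0-a>s0; s0-b>s0; s0-c>s1; s1-a>s0; s1-b>s2; s1-c>s1; s2-a>s2; s2-b>s2; s2-c>s2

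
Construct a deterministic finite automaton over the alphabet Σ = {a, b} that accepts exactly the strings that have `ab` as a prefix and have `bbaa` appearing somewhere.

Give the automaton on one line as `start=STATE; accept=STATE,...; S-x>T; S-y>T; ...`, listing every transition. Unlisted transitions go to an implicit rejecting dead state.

Handle the two conditions separately and then intersect. The first has 4 states tracking whether the input so far still matches the prefix `ab`; the second has 5 states tracking whether and how much of `bbaa` has been seen. A product state is a pair (one from each), accepting exactly when both do.
12 states suffice.
          a    b  
>  q0     q1   q2 
   q1     q3   q4 
   q2     q3   q5 
   q3     q3   q2 
   q4     q6   q7 
   q5     q8   q5 
   q6     q6   q4 
   q7     q9   q7 
   q8    q10   q2 
   q9    q11   q4 
   q10   q10  q10 
 * q11   q11  q11 
(> = start, * = accepting)

start=q0; accept=q11; q0-a>q1; q0-b>q2; q1-a>q3; q1-b>q4; q2-a>q3; q2-b>q5; q3-a>q3; q3-b>q2; q4-a>q6; q4-b>q7; q5-a>q8; q5-b>q5; q6-a>q6; q6-b>q4; q7-a>q9; q7-b>q7; q8-a>q10; q8-b>q2; q9-a>q11; q9-b>q4; q10-a>q10; q10-b>q10; q11-a>q11; q11-b>q11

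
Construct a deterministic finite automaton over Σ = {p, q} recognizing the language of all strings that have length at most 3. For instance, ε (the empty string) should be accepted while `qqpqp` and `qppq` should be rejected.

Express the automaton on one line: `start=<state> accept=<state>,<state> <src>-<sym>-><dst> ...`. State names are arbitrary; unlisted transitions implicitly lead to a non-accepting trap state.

start=S0 accept=S0,S1,S2,S3 S0-p->S1 S0-q->S1 S1-p->S2 S1-q->S2 S2-p->S3 S2-q->S3 S3-p->S4 S3-q->S4 S4-p->S4 S4-q->S4

We only need to distinguish lengths 0, 1, …, 3, and '>3'. Chain S0 → S1 → S2 → S3 → S4 on every symbol, with S4 looping. Accepting states: {S0, S1, S2, S3}.
A 5-state machine:
        p   q  
>* S0   S1  S1 
 * S1   S2  S2 
 * S2   S3  S3 
 * S3   S4  S4 
   S4   S4  S4 
(> = start, * = accepting)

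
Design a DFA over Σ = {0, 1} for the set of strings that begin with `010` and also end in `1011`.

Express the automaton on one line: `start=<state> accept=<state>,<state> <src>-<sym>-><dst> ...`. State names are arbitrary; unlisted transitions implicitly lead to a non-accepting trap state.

start=A accept=I A-0->B A-1->C B-0->C B-1->D C-0->C C-1->C D-0->E D-1->C E-0->F E-1->G F-0->F F-1->H G-0->E G-1->I H-0->E H-1->H I-0->E I-1->H

Handle the two conditions separately and then intersect. One (5 states) tracks whether the input so far still matches the prefix `010`; the other (5 states) tracks how much of the suffix `1011` has currently been matched. Each combined state is a pair, one component from each; accept when both components accept. After merging equivalent states the machine shrinks.
A 9-state machine:
       0  1 
>  A   B  C 
   B   C  D 
   C   C  C 
   D   E  C 
   E   F  G 
   F   F  H 
   G   E  I 
   H   E  H 
 * I   E  H 
(> = start, * = accepting)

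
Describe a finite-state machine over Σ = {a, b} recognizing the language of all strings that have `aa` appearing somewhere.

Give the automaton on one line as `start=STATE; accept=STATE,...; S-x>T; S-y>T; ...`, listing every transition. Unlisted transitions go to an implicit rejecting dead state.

start=s0; accept=s2; s0-a>s1; s0-b>s0; s1-a>s2; s1-b>s0; s2-a>s2; s2-b>s2

Track how much of `aa` has been matched so far: state s0 is no progress, s2 is the absorbing accept state reached once `aa` has occurred. Intermediate states record partial matches; on a mismatch, fall back to the longest reusable overlap.
3 states suffice.
        a   b  
>  s0   s1  s0 
   s1   s2  s0 
 * s2   s2  s2 
(> = start, * = accepting)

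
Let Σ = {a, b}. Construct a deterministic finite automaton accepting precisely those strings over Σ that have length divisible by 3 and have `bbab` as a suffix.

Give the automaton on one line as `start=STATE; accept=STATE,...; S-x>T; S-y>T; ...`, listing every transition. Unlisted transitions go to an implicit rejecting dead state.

Build one automaton per condition and run them in lockstep. The first has 3 states tracking the input length modulo 3; the second has 5 states tracking how much of the suffix `bbab` has currently been matched. A product state is a pair (one from each), accepting exactly when both do. Minimizing collapses redundant product states.
A 7-state machine:
        a   b  
>  q0   q1  q1 
   q1   q2  q2 
   q2   q0  q3 
   q3   q1  q4 
   q4   q5  q2 
   q5   q0  q6 
 * q6   q1  q4 
(> = start, * = accepting)

start=q0; accept=q6; q0-a>q1; q0-b>q1; q1-a>q2; q1-b>q2; q2-a>q0; q2-b>q3; q3-a>q1; q3-b>q4; q4-a>q5; q4-b>q2; q5-a>q0; q5-b>q6; q6-a>q1; q6-b>q4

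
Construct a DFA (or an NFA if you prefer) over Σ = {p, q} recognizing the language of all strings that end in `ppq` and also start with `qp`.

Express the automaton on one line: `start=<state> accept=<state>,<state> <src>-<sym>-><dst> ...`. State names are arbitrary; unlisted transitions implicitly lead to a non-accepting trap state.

Run two small machines in parallel and take their product. One (4 states) tracks how much of the suffix `ppq` has currently been matched; the other (4 states) tracks whether the input so far still matches the prefix `qp`. Each combined state is a pair, one component from each; accept when both components accept.
A 10-state machine:
        p   q  
>  s0   s1  s2 
   s1   s3  s4 
   s2   s5  s4 
   s3   s3  s6 
   s4   s1  s4 
   s5   s7  s8 
   s6   s1  s4 
   s7   s7  s9 
   s8   s5  s8 
 * s9   s5  s8 
(> = start, * = accepting)

start=s0 accept=s9 s0-p->s1 s0-q->s2 s1-p->s3 s1-q->s4 s2-p->s5 s2-q->s4 s3-p->s3 s3-q->s6 s4-p->s1 s4-q->s4 s5-p->s7 s5-q->s8 s6-p->s1 s6-q->s4 s7-p->s7 s7-q->s9 s8-p->s5 s8-q->s8 s9-p->s5 s9-q->s8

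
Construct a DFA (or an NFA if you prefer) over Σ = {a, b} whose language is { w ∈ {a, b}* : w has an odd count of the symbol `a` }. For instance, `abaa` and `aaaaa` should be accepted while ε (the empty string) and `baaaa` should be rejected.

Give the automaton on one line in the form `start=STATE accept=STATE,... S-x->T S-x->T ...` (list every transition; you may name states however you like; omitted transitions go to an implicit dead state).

start=s0 accept=s1 s0-a->s1 s0-b->s0 s1-a->s0 s1-b->s1

The only thing that matters is how many `a`s have appeared, reduced mod 2. Use one state per residue: s0 for 0, …, s1 for 1. Reading `a` moves to the next residue; anything else stays put. s1 is accepting.
2 states suffice.
        a   b  
>  s0   s1  s0 
 * s1   s0  s1 
(> = start, * = accepting)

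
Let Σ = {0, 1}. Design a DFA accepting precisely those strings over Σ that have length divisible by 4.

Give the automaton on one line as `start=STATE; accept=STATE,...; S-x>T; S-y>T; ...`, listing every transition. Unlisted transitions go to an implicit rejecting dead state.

start=q0; accept=q0; q0-0>q1; q0-1>q1; q1-0>q2; q1-1>q2; q2-0>q3; q2-1>q3; q3-0>q0; q3-1>q0

Only the length mod 4 matters, so use a 4-cycle: from any state, every input symbol moves to the next state, wrapping q3 back to q0. Mark q0 accepting.
4 states suffice.
        0   1  
>* q0   q1  q1 
   q1   q2  q2 
   q2   q3  q3 
   q3   q0  q0 
(> = start, * = accepting)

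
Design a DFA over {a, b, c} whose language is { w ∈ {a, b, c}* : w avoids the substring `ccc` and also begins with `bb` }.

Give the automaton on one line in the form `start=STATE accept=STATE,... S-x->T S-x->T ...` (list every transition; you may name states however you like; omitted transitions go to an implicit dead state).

Handle the two conditions separately and then intersect. The first has 4 states tracking partial matches of the forbidden pattern `ccc`; the second has 4 states tracking whether the input so far still matches the prefix `bb`. A product state is a pair (one from each), accepting exactly when both do. Equivalent product states are then merged.
With 6 states:
        a   b   c  
>  q0   q1  q2  q1 
   q1   q1  q1  q1 
   q2   q1  q3  q1 
 * q3   q3  q3  q4 
 * q4   q3  q3  q5 
 * q5   q3  q3  q1 
(> = start, * = accepting)

start=q0 accept=q3,q4,q5 q0-a->q1 q0-b->q2 q0-c->q1 q1-a->q1 q1-b->q1 q1-c->q1 q2-a->q1 q2-b->q3 q2-c->q1 q3-a->q3 q3-b->q3 q3-c->q4 q4-a->q3 q4-b->q3 q4-c->q5 q5-a->q3 q5-b->q3 q5-c->q1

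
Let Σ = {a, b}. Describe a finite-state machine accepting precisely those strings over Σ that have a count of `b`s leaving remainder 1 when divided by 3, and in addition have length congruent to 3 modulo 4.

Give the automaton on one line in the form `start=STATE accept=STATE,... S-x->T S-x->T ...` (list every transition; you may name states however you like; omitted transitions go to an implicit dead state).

start=S0 accept=S7 S0-a->S1 S0-b->S2 S1-a->S3 S1-b->S4 S2-a->S4 S2-b->S5 S3-a->S6 S3-b->S7 S4-a->S7 S4-b->S8 S5-a->S8 S5-b->S6 S6-a->S0 S6-b->S9 S7-a->S9 S7-b->S10 S8-a->S10 S8-b->S0 S9-a->S2 S9-b->S11 S10-a->S11 S10-b->S1 S11-a->S5 S11-b->S3

Run two small machines in parallel and take their product. One (3 states) tracks the count of `b`s modulo 3; the other (4 states) tracks the input length modulo 4. Each combined state is a pair, one component from each; accept when both components accept.
With 12 states:
          a    b  
>  S0     S1   S2 
   S1     S3   S4 
   S2     S4   S5 
   S3     S6   S7 
   S4     S7   S8 
   S5     S8   S6 
   S6     S0   S9 
 * S7     S9  S10 
   S8    S10   S0 
   S9     S2  S11 
   S10   S11   S1 
   S11    S5   S3 
(> = start, * = accepting)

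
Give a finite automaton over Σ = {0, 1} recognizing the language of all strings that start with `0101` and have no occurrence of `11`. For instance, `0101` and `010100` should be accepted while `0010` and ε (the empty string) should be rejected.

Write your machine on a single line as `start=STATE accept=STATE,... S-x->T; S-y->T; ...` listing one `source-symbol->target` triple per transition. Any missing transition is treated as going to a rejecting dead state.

start=q0; accept=q5,q6; q0-0->q1; q0-1->q2; q1-0->q2; q1-1->q3; q2-0->q2; q2-1->q2; q3-0->q4; q3-1->q2; q4-0->q2; q4-1->q5; q5-0->q6; q5-1->q2; q6-0->q6; q6-1->q5

Handle the two conditions separately and then intersect. The first has 6 states tracking whether the input so far still matches the prefix `0101`; the second has 3 states tracking partial matches of the forbidden pattern `11`. A product state is a pair (one from each), accepting exactly when both do. Equivalent product states are then merged.
With 7 states:
        0   1  
>  q0   q1  q2 
   q1   q2  q3 
   q2   q2  q2 
   q3   q4  q2 
   q4   q2  q5 
 * q5   q6  q2 
 * q6   q6  q5 
(> = start, * = accepting)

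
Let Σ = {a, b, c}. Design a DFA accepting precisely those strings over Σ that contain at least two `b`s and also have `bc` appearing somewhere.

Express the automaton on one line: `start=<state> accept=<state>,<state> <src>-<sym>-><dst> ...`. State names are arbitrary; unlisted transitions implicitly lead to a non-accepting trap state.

Run two small machines in parallel and take their product. The first has 4 states tracking the count of `b`s, saturating at 3; the second has 3 states tracking whether and how much of `bc` has been seen. A product state is a pair (one from each), accepting exactly when both do. Minimizing collapses redundant product states.
6 states suffice.
        a   b   c  
>  q0   q0  q1  q0 
   q1   q2  q3  q4 
   q2   q2  q3  q2 
   q3   q2  q3  q5 
   q4   q4  q5  q4 
 * q5   q5  q5  q5 
(> = start, * = accepting)

start=q0 accept=q5 q0-a->q0 q0-b->q1 q0-c->q0 q1-a->q2 q1-b->q3 q1-c->q4 q2-a->q2 q2-b->q3 q2-c->q2 q3-a->q2 q3-b->q3 q3-c->q5 q4-a->q4 q4-b->q5 q4-c->q4 q5-a->q5 q5-b->q5 q5-c->q5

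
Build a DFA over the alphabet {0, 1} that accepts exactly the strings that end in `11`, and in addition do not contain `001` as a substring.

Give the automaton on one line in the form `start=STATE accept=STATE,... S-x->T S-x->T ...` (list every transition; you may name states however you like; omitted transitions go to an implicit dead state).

start=q0 accept=q4 q0-0->q1 q0-1->q2 q1-0->q3 q1-1->q2 q2-0->q1 q2-1->q4 q3-0->q3 q3-1->q3 q4-0->q1 q4-1->q4

Handle the two conditions separately and then intersect. One (3 states) tracks how much of the suffix `11` has currently been matched; the other (4 states) tracks partial matches of the forbidden pattern `001`. Each combined state is a pair, one component from each; accept when both components accept. After merging equivalent states the machine shrinks.
With 5 states:
        0   1  
>  q0   q1  q2 
   q1   q3  q2 
   q2   q1  q4 
   q3   q3  q3 
 * q4   q1  q4 
(> = start, * = accepting)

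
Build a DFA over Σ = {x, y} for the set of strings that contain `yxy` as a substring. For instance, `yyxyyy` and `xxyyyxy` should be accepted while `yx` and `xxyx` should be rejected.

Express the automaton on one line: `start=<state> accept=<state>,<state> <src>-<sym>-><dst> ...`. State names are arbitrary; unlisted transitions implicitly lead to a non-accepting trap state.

start=A accept=D A-x->A A-y->B B-x->C B-y->B C-x->A C-y->D D-x->D D-y->D

Track how much of `yxy` has been matched so far: state A is no progress, D is the absorbing accept state reached once `yxy` has occurred. Intermediate states record partial matches; on a mismatch, fall back to the longest reusable overlap.
A 4-state machine:
       x  y 
>  A   A  B 
   B   C  B 
   C   A  D 
 * D   D  D 
(> = start, * = accepting)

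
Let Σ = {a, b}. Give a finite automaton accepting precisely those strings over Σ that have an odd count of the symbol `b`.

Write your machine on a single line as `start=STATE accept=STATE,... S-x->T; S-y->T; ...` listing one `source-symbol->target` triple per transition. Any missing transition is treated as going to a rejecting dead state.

start=S0; accept=S1; S0-a->S0; S0-b->S1; S1-a->S1; S1-b->S0

The only thing that matters is how many `b`s have appeared, reduced mod 2. Use one state per residue: S0 for 0, …, S1 for 1. Reading `b` moves to the next residue; anything else stays put. S1 is accepting.
A 2-state machine:
        a   b  
>  S0   S0  S1 
 * S1   S1  S0 
(> = start, * = accepting)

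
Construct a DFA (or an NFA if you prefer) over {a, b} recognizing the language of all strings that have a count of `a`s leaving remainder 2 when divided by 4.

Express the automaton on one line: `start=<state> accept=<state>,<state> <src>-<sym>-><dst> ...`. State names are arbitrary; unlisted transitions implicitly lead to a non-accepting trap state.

start=q0 accept=q2 q0-a->q1 q0-b->q0 q1-a->q2 q1-b->q1 q2-a->q3 q2-b->q2 q3-a->q0 q3-b->q3

Keep the running count of `a`s modulo 4: each `a` advances along the cycle q0 → q1 → q2 → q3 → q0 while other symbols loop. Accept at q2.
        a   b  
>  q0   q1  q0 
   q1   q2  q1 
 * q2   q3  q2 
   q3   q0  q3 
(> = start, * = accepting)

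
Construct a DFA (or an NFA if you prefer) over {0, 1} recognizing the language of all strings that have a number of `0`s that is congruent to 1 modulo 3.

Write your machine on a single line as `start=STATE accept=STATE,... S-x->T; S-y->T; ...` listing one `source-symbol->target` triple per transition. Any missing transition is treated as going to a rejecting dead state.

start=q0; accept=q1; q0-0->q1; q0-1->q0; q1-0->q2; q1-1->q1; q2-0->q0; q2-1->q2

Keep the running count of `0`s modulo 3: each `0` advances along the cycle q0 → q1 → q2 → q0 while other symbols loop. Accept at q1.
With 3 states:
        0   1  
>  q0   q1  q0 
 * q1   q2  q1 
   q2   q0  q2 
(> = start, * = accepting)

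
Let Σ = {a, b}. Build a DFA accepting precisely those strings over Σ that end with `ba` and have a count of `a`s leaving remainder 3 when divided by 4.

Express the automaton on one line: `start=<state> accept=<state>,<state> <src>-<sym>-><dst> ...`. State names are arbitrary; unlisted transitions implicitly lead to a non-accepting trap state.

start=q0 accept=q10 q0-a->q1 q0-b->q2 q1-a->q3 q1-b->q4 q2-a->q5 q2-b->q2 q3-a->q6 q3-b->q7 q4-a->q8 q4-b->q4 q5-a->q3 q5-b->q4 q6-a->q0 q6-b->q9 q7-a->q10 q7-b->q7 q8-a->q6 q8-b->q7 q9-a->q11 q9-b->q9 q10-a->q0 q10-b->q9 q11-a->q1 q11-b->q2

Build one automaton per condition and run them in lockstep. One (3 states) tracks how much of the suffix `ba` has currently been matched; the other (4 states) tracks the count of `a`s modulo 4. Each combined state is a pair, one component from each; accept when both components accept.
12 states suffice.
          a    b  
>  q0     q1   q2 
   q1     q3   q4 
   q2     q5   q2 
   q3     q6   q7 
   q4     q8   q4 
   q5     q3   q4 
   q6     q0   q9 
   q7    q10   q7 
   q8     q6   q7 
   q9    q11   q9 
 * q10    q0   q9 
   q11    q1   q2 
(> = start, * = accepting)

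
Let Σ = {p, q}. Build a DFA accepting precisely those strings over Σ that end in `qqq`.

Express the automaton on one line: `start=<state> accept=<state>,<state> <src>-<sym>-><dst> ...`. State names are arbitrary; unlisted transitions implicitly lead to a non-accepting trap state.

Let each state record the length of the longest suffix of the input read so far that is also a prefix of `qqq`. s1 means the last symbol is `q`; s2 means the last 2 symbols are `qq`; s3 means the last 3 symbols are `qqq`. Accept only at s3, where the string currently ends in `qqq`.
        p   q  
>  s0   s0  s1 
   s1   s0  s2 
   s2   s0  s3 
 * s3   s0  s3 
(> = start, * = accepting)

start=s0 accept=s3 s0-p->s0 s0-q->s1 s1-p->s0 s1-q->s2 s2-p->s0 s2-q->s3 s3-p->s0 s3-q->s3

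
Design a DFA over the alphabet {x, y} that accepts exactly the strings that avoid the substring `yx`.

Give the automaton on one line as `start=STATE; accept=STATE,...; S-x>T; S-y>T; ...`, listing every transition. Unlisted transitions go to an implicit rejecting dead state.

Track partial matches of the forbidden pattern `yx`. State C is a dead state reached once `yx` has occurred; every other state accepts. A means no part of `yx` is currently matched.
3 states suffice.
       x  y 
>* A   A  B 
 * B   C  B 
   C   C  C 
(> = start, * = accepting)

start=A; accept=A,B; A-x>A; A-y>B; B-x>C; B-y>B; C-x>C; C-y>C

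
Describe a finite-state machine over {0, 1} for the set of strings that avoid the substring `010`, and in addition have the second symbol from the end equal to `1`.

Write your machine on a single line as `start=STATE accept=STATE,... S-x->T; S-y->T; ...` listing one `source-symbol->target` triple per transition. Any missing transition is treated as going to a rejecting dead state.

Run two small machines in parallel and take their product. One (4 states) tracks partial matches of the forbidden pattern `010`; the other (7 states) tracks the last 2 symbols read. Each combined state is a pair, one component from each; accept when both components accept.
An 11-state machine:
          0    1  
>  S0     S1   S2 
   S1     S3   S4 
   S2     S5   S6 
   S3     S3   S4 
   S4     S7   S6 
 * S5     S3   S4 
 * S6     S5   S6 
   S7     S8   S9 
   S8     S8   S9 
   S9     S7  S10 
   S10    S7  S10 
(> = start, * = accepting)

start=S0; accept=S5,S6; S0-0->S1; S0-1->S2; S1-0->S3; S1-1->S4; S2-0->S5; S2-1->S6; S3-0->S3; S3-1->S4; S4-0->S7; S4-1->S6; S5-0->S3; S5-1->S4; S6-0->S5; S6-1->S6; S7-0->S8; S7-1->S9; S8-0->S8; S8-1->S9; S9-0->S7; S9-1->S10; S10-0->S7; S10-1->S10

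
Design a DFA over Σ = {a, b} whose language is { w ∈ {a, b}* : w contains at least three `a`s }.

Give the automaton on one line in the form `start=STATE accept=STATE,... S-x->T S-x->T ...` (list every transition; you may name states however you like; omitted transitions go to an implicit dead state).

start=s0 accept=s3,s4 s0-a->s1 s0-b->s0 s1-a->s2 s1-b->s1 s2-a->s3 s2-b->s2 s3-a->s4 s3-b->s3 s4-a->s4 s4-b->s4

Only the number of `a`s matters, and only up to 4. Make a chain s0 → s1 → s2 → s3 → s4 advanced by each `a` (with s4 absorbing); every other symbol self-loops. The accepting set is {s3, s4}.
With 5 states:
        a   b  
>  s0   s1  s0 
   s1   s2  s1 
   s2   s3  s2 
 * s3   s4  s3 
 * s4   s4  s4 
(> = start, * = accepting)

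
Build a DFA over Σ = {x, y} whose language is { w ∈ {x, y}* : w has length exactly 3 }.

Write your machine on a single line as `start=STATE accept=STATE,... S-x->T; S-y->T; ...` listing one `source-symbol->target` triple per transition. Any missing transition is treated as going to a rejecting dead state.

We only need to distinguish lengths 0, 1, …, 3, and '>3'. Chain q0 → q1 → q2 → q3 → q4 on every symbol, with q4 looping. Accepting states: {q3}.
With 5 states:
        x   y  
>  q0   q1  q1 
   q1   q2  q2 
   q2   q3  q3 
 * q3   q4  q4 
   q4   q4  q4 
(> = start, * = accepting)

start=q0; accept=q3; q0-x->q1; q0-y->q1; q1-x->q2; q1-y->q2; q2-x->q3; q2-y->q3; q3-x->q4; q3-y->q4; q4-x->q4; q4-y->q4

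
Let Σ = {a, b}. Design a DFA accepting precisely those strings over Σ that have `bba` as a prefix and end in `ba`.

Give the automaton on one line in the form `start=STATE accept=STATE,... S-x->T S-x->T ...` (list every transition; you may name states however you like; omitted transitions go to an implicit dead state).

Build one automaton per condition and run them in lockstep. One (5 states) tracks whether the input so far still matches the prefix `bba`; the other (3 states) tracks how much of the suffix `ba` has currently been matched. Each combined state is a pair, one component from each; accept when both components accept. After merging equivalent states the machine shrinks.
        a   b  
>  S0   S1  S2 
   S1   S1  S1 
   S2   S1  S3 
   S3   S4  S1 
 * S4   S5  S6 
   S5   S5  S6 
   S6   S4  S6 
(> = start, * = accepting)

start=S0 accept=S4 S0-a->S1 S0-b->S2 S1-a->S1 S1-b->S1 S2-a->S1 S2-b->S3 S3-a->S4 S3-b->S1 S4-a->S5 S4-b->S6 S5-a->S5 S5-b->S6 S6-a->S4 S6-b->S6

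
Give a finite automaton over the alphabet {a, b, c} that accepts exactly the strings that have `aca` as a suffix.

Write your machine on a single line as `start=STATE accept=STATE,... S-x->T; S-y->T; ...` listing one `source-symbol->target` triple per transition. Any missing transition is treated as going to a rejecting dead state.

start=q0; accept=q3; q0-a->q1; q0-b->q0; q0-c->q0; q1-a->q1; q1-b->q0; q1-c->q2; q2-a->q3; q2-b->q0; q2-c->q0; q3-a->q1; q3-b->q0; q3-c->q2

Let each state record the length of the longest suffix of the input read so far that is also a prefix of `aca`. q1 means the last symbol is `a`; q2 means the last 2 symbols are `ac`; q3 means the last 3 symbols are `aca`. Accept only at q3, where the string currently ends in `aca`.
        a   b   c  
>  q0   q1  q0  q0 
   q1   q1  q0  q2 
   q2   q3  q0  q0 
 * q3   q1  q0  q2 
(> = start, * = accepting)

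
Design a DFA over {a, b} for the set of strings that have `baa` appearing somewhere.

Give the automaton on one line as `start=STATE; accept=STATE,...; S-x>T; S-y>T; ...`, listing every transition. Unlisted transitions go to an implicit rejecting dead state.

start=s0; accept=s3; s0-a>s0; s0-b>s1; s1-a>s2; s1-b>s1; s2-a>s3; s2-b>s1; s3-a>s3; s3-b>s3

States s0..s2 record the length of the longest prefix of `baa` that matches the current input suffix. Reaching s3 means `baa` has been seen, and we stay there forever. Accept from s3.
4 states suffice.
        a   b  
>  s0   s0  s1 
   s1   s2  s1 
   s2   s3  s1 
 * s3   s3  s3 
(> = start, * = accepting)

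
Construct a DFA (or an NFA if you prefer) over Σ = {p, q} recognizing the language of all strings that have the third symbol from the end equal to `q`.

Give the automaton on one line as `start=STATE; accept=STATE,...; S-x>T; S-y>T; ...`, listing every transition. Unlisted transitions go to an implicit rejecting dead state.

A DFA must remember the last 3 symbols (since which symbol is third-to-last isn't known until the input ends). Use one state per possible window of the last ≤3 symbols; accept from those whose window starts with `q`.
A 15-state machine:
       p  q 
>  A   B  C 
   B   D  E 
   C   F  G 
   D   H  I 
   E   J  K 
   F   L  M 
   G   N  O 
   H   H  I 
   I   J  K 
   J   L  M 
   K   N  O 
 * L   H  I 
 * M   J  K 
 * N   L  M 
 * O   N  O 
(> = start, * = accepting)

start=A; accept=L,M,N,O; A-p>B; A-q>C; B-p>D; B-q>E; C-p>F; C-q>G; D-p>H; D-q>I; E-p>J; E-q>K; F-p>L; F-q>M; G-p>N; G-q>O; H-p>H; H-q>I; I-p>J; I-q>K; J-p>L; J-q>M; K-p>N; K-q>O; L-p>H; L-q>I; M-p>J; M-q>K; N-p>L; N-q>M; O-p>N; O-q>O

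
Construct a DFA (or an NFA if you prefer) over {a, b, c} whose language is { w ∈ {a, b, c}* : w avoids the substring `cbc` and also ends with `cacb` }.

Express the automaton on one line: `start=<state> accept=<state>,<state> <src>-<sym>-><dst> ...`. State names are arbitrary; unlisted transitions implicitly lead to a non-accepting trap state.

start=S0 accept=S6 S0-a->S0 S0-b->S0 S0-c->S1 S1-a->S2 S1-b->S3 S1-c->S1 S2-a->S0 S2-b->S0 S2-c->S4 S3-a->S0 S3-b->S0 S3-c->S5 S4-a->S2 S4-b->S6 S4-c->S1 S5-a->S5 S5-b->S5 S5-c->S5 S6-a->S0 S6-b->S0 S6-c->S5

Run two small machines in parallel and take their product. One (4 states) tracks partial matches of the forbidden pattern `cbc`; the other (5 states) tracks how much of the suffix `cacb` has currently been matched. Each combined state is a pair, one component from each; accept when both components accept. After merging equivalent states the machine shrinks.
With 7 states:
        a   b   c  
>  S0   S0  S0  S1 
   S1   S2  S3  S1 
   S2   S0  S0  S4 
   S3   S0  S0  S5 
   S4   S2  S6  S1 
   S5   S5  S5  S5 
 * S6   S0  S0  S5 
(> = start, * = accepting)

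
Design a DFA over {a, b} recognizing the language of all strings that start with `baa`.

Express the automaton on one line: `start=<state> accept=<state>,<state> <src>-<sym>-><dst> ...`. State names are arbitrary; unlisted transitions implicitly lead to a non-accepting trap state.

start=q0 accept=q3 q0-a->q4 q0-b->q1 q1-a->q2 q1-b->q4 q2-a->q3 q2-b->q4 q3-a->q3 q3-b->q3 q4-a->q4 q4-b->q4

Check the first 3 symbols one by one: q0 through q2 record how many have matched `baa` so far; any wrong symbol goes to the dead state q4. After all 3 match we enter the accepting sink q3.
With 5 states:
        a   b  
>  q0   q4  q1 
   q1   q2  q4 
   q2   q3  q4 
 * q3   q3  q3 
   q4   q4  q4 
(> = start, * = accepting)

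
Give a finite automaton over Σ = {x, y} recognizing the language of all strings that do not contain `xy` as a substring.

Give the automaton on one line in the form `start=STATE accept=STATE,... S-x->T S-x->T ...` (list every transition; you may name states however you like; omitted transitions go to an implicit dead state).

start=q0 accept=q0,q1 q0-x->q1 q0-y->q0 q1-x->q1 q1-y->q2 q2-x->q2 q2-y->q2

This is the complement of 'contains `xy`'. Use the same substring-matching states — q0 through q2 holding how much of `xy` has just been matched — but flip the accepting set: everything except the trap q2 accepts.
A 3-state machine:
        x   y  
>* q0   q1  q0 
 * q1   q1  q2 
   q2   q2  q2 
(> = start, * = accepting)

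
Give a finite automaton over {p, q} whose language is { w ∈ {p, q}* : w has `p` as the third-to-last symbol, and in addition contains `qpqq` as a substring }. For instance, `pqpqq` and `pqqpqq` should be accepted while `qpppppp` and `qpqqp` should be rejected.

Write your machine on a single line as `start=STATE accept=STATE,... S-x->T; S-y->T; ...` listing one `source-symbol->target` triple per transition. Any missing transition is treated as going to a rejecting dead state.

Build one automaton per condition and run them in lockstep. The first has 15 states tracking the last 3 symbols read; the second has 5 states tracking whether and how much of `qpqq` has been seen. A product state is a pair (one from each), accepting exactly when both do.
23 states suffice.
          p    q  
>  s0     s1   s2 
   s1     s3   s4 
   s2     s5   s6 
   s3     s7   s8 
   s4     s9  s10 
   s5    s11  s12 
   s6    s13  s14 
   s7     s7   s8 
   s8     s9  s10 
   s9    s11  s12 
   s10   s13  s14 
   s11    s7   s8 
   s12    s9  s15 
   s13   s11  s12 
   s14   s13  s14 
 * s15   s16  s17 
   s16   s18  s19 
   s17   s16  s17 
   s18   s20  s21 
   s19   s22  s15 
 * s20   s20  s21 
 * s21   s22  s15 
 * s22   s18  s19 
(> = start, * = accepting)

start=s0; accept=s15,s20,s21,s22; s0-p->s1; s0-q->s2; s1-p->s3; s1-q->s4; s2-p->s5; s2-q->s6; s3-p->s7; s3-q->s8; s4-p->s9; s4-q->s10; s5-p->s11; s5-q->s12; s6-p->s13; s6-q->s14; s7-p->s7; s7-q->s8; s8-p->s9; s8-q->s10; s9-p->s11; s9-q->s12; s10-p->s13; s10-q->s14; s11-p->s7; s11-q->s8; s12-p->s9; s12-q->s15; s13-p->s11; s13-q->s12; s14-p->s13; s14-q->s14; s15-p->s16; s15-q->s17; s16-p->s18; s16-q->s19; s17-p->s16; s17-q->s17; s18-p->s20; s18-q->s21; s19-p->s22; s19-q->s15; s20-p->s20; s20-q->s21; s21-p->s22; s21-q->s15; s22-p->s18; s22-q->s19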